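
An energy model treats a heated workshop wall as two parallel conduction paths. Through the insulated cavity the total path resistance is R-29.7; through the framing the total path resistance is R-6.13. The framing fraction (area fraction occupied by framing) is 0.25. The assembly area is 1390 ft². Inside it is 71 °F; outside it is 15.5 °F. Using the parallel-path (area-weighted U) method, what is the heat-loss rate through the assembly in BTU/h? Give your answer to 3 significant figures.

U_eff = 0.75/29.7 + 0.25/6.13 = 0.02525 + 0.04078 = 0.06604
R_eff = 1/U_eff = 15.14 ft²·°F·h/BTU
Q = 1390 × (71 − 15.5) / 15.14 = 5094 BTU/h

5090 BTU/h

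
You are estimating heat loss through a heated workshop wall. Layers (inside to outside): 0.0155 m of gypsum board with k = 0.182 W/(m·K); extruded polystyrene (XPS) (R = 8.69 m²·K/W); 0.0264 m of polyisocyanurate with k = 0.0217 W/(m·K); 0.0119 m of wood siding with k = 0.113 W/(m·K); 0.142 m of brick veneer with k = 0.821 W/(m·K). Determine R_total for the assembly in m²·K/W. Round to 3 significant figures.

0.0155/0.182 = 0.08516
0.0264/0.0217 = 1.217
0.0119/0.113 = 0.1053
0.142/0.821 = 0.173
R_total = 0.08516 + 8.69 + 1.217 + 0.1053 + 0.173 = 10.27 m²·K/W

10.3 m²·K/W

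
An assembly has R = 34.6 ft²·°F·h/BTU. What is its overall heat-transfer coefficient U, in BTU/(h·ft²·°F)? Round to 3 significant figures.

U = 1/R = 1/34.6 = 0.0289

0.0289 BTU/(h·ft²·°F)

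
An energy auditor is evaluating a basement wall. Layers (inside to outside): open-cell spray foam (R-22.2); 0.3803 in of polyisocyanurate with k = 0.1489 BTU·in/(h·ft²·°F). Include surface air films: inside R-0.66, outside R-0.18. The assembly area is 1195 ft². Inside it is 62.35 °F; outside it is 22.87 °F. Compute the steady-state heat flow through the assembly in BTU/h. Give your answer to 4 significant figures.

0.3803/0.1489 = 2.5541
R_total = 0.66 + 22.2 + 2.5541 + 0.18 = 25.594 ft²·°F·h/BTU
Q = A·ΔT/R = 1195 × (62.35 − 22.87) / 25.594 = 1843.3 BTU/h

1843 BTU/h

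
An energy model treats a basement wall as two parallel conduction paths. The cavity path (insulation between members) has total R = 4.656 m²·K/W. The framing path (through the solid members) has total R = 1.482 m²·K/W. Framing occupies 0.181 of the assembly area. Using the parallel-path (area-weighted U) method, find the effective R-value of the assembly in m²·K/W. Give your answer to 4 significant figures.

U_eff = 0.819/4.656 + 0.181/1.482 = 0.1759 + 0.12213 = 0.29803
R_eff = 1/U_eff = 3.3553 m²·K/W

3.355 m²·K/W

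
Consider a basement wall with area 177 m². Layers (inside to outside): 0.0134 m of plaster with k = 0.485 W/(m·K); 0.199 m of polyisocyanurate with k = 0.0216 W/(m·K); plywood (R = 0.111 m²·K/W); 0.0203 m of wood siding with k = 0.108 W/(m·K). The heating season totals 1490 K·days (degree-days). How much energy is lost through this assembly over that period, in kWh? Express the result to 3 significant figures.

0.0134/0.485 = 0.02763
0.199/0.0216 = 9.213
0.0203/0.108 = 0.188
R_total = 0.02763 + 9.213 + 0.111 + 0.188 = 9.54 m²·K/W
E = A × HDD × 24 / R / 1000 = 177 × 1490 × 24 / 9.54 / 1000 = 663.5 kWh

664 kWh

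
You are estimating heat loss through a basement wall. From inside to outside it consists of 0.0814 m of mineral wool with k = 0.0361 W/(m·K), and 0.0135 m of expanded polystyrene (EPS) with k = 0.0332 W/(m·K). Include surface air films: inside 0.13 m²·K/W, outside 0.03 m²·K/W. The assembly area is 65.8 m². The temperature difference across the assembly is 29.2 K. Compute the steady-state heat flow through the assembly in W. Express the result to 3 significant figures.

0.0814/0.0361 = 2.255
0.0135/0.0332 = 0.4066
R_total = 0.13 + 2.255 + 0.4066 + 0.03 = 2.821 m²·K/W
Q = A·ΔT/R = 65.8 × 29.2 / 2.821 = 681 W

681 W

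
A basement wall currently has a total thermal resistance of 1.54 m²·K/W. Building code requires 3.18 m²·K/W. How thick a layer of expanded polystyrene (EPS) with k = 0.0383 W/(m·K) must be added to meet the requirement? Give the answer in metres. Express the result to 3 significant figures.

0.0628 m

ΔR = 3.18 − 1.54 = 1.64 m²·K/W
L = ΔR × k = 1.64 × 0.0383 = 0.06281 m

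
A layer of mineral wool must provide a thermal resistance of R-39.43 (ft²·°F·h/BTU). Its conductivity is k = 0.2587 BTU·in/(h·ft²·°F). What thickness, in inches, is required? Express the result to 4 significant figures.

10.20 in

L = R × k = 39.43 × 0.2587 = 10.201 in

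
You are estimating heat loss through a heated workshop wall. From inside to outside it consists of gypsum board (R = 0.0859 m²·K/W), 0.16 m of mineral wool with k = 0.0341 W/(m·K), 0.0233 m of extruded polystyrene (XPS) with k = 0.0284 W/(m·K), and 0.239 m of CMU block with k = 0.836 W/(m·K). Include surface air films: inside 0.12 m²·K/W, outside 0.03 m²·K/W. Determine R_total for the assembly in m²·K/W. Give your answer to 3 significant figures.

6.03 m²·K/W

0.16/0.0341 = 4.692
0.0233/0.0284 = 0.8204
0.239/0.836 = 0.2859
R_total = 0.12 + 0.0859 + 4.692 + 0.8204 + 0.2859 + 0.03 = 6.034 m²·K/W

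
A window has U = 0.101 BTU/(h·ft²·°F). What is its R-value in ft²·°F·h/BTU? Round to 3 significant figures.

9.90 ft²·°F·h/BTU

R = 1/U = 1/0.101 = 9.901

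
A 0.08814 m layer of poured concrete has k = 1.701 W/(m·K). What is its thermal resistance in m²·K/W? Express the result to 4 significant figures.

R = L/k = 0.08814/1.701 = 0.051817 m²·K/W

0.05182 m²·K/W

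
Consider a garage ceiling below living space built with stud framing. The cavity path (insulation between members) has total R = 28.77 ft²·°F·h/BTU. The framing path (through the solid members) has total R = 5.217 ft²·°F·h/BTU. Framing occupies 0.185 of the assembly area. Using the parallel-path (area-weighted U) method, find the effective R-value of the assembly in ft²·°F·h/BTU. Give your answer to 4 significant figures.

U_eff = 0.815/28.77 + 0.185/5.217 = 0.028328 + 0.035461 = 0.063789
R_eff = 1/U_eff = 15.677 ft²·°F·h/BTU

15.68 ft²·°F·h/BTU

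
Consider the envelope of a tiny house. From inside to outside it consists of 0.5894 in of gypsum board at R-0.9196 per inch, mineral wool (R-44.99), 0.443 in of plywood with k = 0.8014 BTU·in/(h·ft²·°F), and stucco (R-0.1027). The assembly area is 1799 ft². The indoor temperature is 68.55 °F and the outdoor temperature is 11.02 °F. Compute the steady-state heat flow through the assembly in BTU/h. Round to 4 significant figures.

2241 BTU/h

0.5894 × 0.9196 = 0.54201
0.443/0.8014 = 0.55278
R_total = 0.54201 + 44.99 + 0.55278 + 0.1027 = 46.187 ft²·°F·h/BTU
Q = A·ΔT/R = 1799 × (68.55 − 11.02) / 46.187 = 2240.8 BTU/h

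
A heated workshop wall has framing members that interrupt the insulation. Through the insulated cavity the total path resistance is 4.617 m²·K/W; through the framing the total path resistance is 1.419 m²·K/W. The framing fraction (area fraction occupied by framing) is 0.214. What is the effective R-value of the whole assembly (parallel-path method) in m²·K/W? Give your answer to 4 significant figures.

U_eff = 0.786/4.617 + 0.214/1.419 = 0.17024 + 0.15081 = 0.32105
R_eff = 1/U_eff = 3.1148 m²·K/W

3.115 m²·K/W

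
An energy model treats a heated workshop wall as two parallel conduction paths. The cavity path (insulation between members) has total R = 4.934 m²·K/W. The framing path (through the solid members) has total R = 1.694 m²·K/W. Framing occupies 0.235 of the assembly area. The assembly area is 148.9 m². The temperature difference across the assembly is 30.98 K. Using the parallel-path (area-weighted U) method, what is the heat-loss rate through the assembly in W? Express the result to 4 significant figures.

U_eff = 0.765/4.934 + 0.235/1.694 = 0.15505 + 0.13872 = 0.29377
R_eff = 1/U_eff = 3.404 m²·K/W
Q = 148.9 × 30.98 / 3.404 = 1355.1 W

1355 W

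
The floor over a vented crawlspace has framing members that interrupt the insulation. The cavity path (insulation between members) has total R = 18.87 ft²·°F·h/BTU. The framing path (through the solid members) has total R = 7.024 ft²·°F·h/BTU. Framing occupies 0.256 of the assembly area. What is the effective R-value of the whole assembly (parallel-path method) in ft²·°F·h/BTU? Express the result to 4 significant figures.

13.18 ft²·°F·h/BTU

U_eff = 0.744/18.87 + 0.256/7.024 = 0.039428 + 0.036446 = 0.075874
R_eff = 1/U_eff = 13.18 ft²·°F·h/BTU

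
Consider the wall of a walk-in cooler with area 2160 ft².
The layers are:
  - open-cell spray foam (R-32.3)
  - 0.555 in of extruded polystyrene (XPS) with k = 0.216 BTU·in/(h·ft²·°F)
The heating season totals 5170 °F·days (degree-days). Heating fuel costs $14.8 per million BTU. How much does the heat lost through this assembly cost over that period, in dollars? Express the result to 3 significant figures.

0.555/0.216 = 2.569
R_total = 32.3 + 2.569 = 34.87 ft²·°F·h/BTU
E = A × HDD × 24 / R = 2160 × 5170 × 24 / 34.87 = 7686000 BTU
Cost = 7686000/10⁶ × 14.8 = $113.8

114 dollars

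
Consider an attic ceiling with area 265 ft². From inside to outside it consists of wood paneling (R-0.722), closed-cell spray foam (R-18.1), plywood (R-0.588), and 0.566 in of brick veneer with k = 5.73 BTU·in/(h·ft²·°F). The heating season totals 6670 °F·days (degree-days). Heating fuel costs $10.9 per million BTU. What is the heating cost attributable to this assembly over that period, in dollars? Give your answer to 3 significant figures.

0.566/5.73 = 0.09878
R_total = 0.722 + 18.1 + 0.588 + 0.09878 = 19.51 ft²·°F·h/BTU
E = A × HDD × 24 / R = 265 × 6670 × 24 / 19.51 = 2174000 BTU
Cost = 2174000/10⁶ × 10.9 = $23.7

23.7 dollars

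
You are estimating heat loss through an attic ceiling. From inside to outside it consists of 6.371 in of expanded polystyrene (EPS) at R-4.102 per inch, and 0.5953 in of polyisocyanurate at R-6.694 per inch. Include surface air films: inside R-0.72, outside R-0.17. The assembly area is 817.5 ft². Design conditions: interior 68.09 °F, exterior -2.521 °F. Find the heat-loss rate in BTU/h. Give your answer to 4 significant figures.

6.371 × 4.102 = 26.134
0.5953 × 6.694 = 3.9849
R_total = 0.72 + 26.134 + 3.9849 + 0.17 = 31.009 ft²·°F·h/BTU
Q = A·ΔT/R = 817.5 × (68.09 − (-2.521)) / 31.009 = 1861.6 BTU/h

1862 BTU/h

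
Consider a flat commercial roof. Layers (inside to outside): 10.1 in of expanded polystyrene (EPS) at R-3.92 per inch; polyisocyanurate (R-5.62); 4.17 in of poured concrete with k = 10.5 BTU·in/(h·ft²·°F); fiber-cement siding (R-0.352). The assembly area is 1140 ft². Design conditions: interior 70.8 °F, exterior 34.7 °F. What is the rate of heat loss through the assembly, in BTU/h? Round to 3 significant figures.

10.1 × 3.92 = 39.59
4.17/10.5 = 0.3971
R_total = 39.59 + 5.62 + 0.3971 + 0.352 = 45.96 ft²·°F·h/BTU
Q = A·ΔT/R = 1140 × (70.8 − 34.7) / 45.96 = 895.4 BTU/h

895 BTU/h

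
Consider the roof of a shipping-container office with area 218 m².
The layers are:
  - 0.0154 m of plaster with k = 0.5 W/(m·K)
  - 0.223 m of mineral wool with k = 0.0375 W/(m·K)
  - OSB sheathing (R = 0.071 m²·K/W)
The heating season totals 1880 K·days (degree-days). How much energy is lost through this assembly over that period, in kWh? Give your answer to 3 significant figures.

0.0154/0.5 = 0.0308
0.223/0.0375 = 5.947
R_total = 0.0308 + 5.947 + 0.071 = 6.048 m²·K/W
E = A × HDD × 24 / R / 1000 = 218 × 1880 × 24 / 6.048 / 1000 = 1626 kWh

1630 kWh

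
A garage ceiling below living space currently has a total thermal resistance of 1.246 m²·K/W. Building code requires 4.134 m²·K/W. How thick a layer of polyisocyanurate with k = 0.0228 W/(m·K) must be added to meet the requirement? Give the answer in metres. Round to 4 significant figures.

ΔR = 4.134 − 1.246 = 2.888 m²·K/W
L = ΔR × k = 2.888 × 0.0228 = 0.065846 m

0.06585 m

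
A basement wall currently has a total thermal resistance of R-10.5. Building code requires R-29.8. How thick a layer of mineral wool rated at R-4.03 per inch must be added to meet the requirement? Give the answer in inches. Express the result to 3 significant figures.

4.79 in

ΔR = 29.8 − 10.5 = 19.3 ft²·°F·h/BTU
L = ΔR / (R/in) = 19.3/4.03 = 4.789 in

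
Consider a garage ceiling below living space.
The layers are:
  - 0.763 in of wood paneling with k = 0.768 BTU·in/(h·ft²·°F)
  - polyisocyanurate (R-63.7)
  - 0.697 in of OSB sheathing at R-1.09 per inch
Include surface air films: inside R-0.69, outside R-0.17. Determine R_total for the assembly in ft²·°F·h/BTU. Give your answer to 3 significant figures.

0.763/0.768 = 0.9935
0.697 × 1.09 = 0.7597
R_total = 0.69 + 0.9935 + 63.7 + 0.7597 + 0.17 = 66.31 ft²·°F·h/BTU

66.3 ft²·°F·h/BTU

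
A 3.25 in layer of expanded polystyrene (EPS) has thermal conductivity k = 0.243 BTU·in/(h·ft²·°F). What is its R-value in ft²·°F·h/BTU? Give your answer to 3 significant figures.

R = L/k = 3.25/0.243 = 13.37 ft²·°F·h/BTU

13.4 ft²·°F·h/BTU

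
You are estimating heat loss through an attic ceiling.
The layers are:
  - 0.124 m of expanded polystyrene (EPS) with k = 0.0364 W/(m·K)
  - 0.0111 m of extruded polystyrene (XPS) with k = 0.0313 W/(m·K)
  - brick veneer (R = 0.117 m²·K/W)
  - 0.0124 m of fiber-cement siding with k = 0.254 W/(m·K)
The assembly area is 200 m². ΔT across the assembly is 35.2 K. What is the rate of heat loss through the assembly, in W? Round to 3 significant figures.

0.124/0.0364 = 3.407
0.0111/0.0313 = 0.3546
0.0124/0.254 = 0.04882
R_total = 3.407 + 0.3546 + 0.117 + 0.04882 = 3.927 m²·K/W
Q = A·ΔT/R = 200 × 35.2 / 3.927 = 1793 W

1790 W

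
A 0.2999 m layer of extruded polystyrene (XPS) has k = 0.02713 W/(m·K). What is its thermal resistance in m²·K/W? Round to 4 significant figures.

11.05 m²·K/W

R = L/k = 0.2999/0.02713 = 11.054 m²·K/W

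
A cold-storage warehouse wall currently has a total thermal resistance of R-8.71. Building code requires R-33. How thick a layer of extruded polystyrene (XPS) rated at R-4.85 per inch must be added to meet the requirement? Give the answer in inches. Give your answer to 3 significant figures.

ΔR = 33 − 8.71 = 24.29 ft²·°F·h/BTU
L = ΔR / (R/in) = 24.29/4.85 = 5.008 in

5.01 in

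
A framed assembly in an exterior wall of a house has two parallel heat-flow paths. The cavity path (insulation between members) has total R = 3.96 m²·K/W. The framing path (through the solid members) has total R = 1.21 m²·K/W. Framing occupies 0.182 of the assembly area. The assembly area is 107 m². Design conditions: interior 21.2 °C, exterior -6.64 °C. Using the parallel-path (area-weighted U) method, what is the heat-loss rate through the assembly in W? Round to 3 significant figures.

1060 W

U_eff = 0.818/3.96 + 0.182/1.21 = 0.2066 + 0.1504 = 0.357
R_eff = 1/U_eff = 2.801 m²·K/W
Q = 107 × (21.2 − (-6.64)) / 2.801 = 1063 W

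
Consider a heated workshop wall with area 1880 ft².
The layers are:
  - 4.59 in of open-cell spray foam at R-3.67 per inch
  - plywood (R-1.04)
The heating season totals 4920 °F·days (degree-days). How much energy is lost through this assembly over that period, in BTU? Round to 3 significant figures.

4.59 × 3.67 = 16.85
R_total = 16.85 + 1.04 = 17.89 ft²·°F·h/BTU
E = A × HDD × 24 / R = 1880 × 4920 × 24 / 17.89 = 12410000 BTU

12400000 BTU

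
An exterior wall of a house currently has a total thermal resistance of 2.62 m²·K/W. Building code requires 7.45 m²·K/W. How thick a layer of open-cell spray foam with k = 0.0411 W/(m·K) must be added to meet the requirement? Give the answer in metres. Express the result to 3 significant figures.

ΔR = 7.45 − 2.62 = 4.83 m²·K/W
L = ΔR × k = 4.83 × 0.0411 = 0.1985 m

0.199 m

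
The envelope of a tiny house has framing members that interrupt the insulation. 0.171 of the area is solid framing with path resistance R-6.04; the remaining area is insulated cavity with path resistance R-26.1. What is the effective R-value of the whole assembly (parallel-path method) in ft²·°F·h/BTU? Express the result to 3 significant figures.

U_eff = 0.829/26.1 + 0.171/6.04 = 0.03176 + 0.02831 = 0.06007
R_eff = 1/U_eff = 16.65 ft²·°F·h/BTU

16.6 ft²·°F·h/BTU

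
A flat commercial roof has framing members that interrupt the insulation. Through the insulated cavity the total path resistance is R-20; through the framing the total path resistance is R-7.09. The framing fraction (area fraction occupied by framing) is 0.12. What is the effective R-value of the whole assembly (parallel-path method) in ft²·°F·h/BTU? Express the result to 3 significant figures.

16.4 ft²·°F·h/BTU

U_eff = 0.88/20 + 0.12/7.09 = 0.044 + 0.01693 = 0.06093
R_eff = 1/U_eff = 16.41 ft²·°F·h/BTU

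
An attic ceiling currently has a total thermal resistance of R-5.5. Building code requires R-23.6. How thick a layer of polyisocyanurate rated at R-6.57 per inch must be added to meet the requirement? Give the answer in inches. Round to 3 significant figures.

2.75 in

ΔR = 23.6 − 5.5 = 18.1 ft²·°F·h/BTU
L = ΔR / (R/in) = 18.1/6.57 = 2.755 in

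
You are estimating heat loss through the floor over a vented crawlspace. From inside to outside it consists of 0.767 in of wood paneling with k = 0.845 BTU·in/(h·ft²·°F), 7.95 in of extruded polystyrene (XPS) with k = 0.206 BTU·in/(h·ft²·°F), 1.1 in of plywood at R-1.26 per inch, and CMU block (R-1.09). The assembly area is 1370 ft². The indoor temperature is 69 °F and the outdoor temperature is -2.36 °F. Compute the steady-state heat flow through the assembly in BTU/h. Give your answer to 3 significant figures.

0.767/0.845 = 0.9077
7.95/0.206 = 38.59
1.1 × 1.26 = 1.386
R_total = 0.9077 + 38.59 + 1.386 + 1.09 = 41.98 ft²·°F·h/BTU
Q = A·ΔT/R = 1370 × (69 − (-2.36)) / 41.98 = 2329 BTU/h

2330 BTU/h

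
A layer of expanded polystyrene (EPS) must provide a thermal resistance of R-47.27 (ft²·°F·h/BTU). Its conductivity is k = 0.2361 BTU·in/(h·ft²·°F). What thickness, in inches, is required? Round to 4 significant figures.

L = R × k = 47.27 × 0.2361 = 11.16 in

11.16 in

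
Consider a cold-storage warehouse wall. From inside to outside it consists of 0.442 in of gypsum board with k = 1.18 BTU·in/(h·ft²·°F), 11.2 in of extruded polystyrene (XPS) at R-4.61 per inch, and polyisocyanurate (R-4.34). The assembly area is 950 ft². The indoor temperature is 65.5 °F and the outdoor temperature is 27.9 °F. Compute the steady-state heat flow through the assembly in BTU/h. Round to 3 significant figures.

0.442/1.18 = 0.3746
11.2 × 4.61 = 51.63
R_total = 0.3746 + 51.63 + 4.34 = 56.35 ft²·°F·h/BTU
Q = A·ΔT/R = 950 × (65.5 − 27.9) / 56.35 = 633.9 BTU/h

634 BTU/h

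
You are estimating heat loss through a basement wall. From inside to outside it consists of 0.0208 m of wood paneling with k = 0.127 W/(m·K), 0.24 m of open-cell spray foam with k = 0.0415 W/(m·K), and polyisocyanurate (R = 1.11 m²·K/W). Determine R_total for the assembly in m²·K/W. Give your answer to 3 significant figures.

0.0208/0.127 = 0.1638
0.24/0.0415 = 5.783
R_total = 0.1638 + 5.783 + 1.11 = 7.057 m²·K/W

7.06 m²·K/W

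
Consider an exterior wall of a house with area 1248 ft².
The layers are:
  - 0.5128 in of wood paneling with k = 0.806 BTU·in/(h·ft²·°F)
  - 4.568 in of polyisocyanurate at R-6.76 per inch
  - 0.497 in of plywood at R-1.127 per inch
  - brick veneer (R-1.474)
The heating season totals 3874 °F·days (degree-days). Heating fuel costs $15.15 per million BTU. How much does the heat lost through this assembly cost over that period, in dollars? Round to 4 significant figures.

52.40 dollars

0.5128/0.806 = 0.63623
4.568 × 6.76 = 30.88
0.497 × 1.127 = 0.56012
R_total = 0.63623 + 30.88 + 0.56012 + 1.474 = 33.55 ft²·°F·h/BTU
E = A × HDD × 24 / R = 1248 × 3874 × 24 / 33.55 = 3458500 BTU
Cost = 3458500/10⁶ × 15.15 = $52.397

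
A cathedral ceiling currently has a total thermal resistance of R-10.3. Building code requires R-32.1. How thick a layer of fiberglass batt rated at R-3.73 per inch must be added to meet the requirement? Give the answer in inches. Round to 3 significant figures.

5.84 in

ΔR = 32.1 − 10.3 = 21.8 ft²·°F·h/BTU
L = ΔR / (R/in) = 21.8/3.73 = 5.845 in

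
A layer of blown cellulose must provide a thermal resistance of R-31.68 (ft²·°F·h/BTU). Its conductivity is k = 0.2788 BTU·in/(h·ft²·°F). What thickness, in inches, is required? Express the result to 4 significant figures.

8.832 in

L = R × k = 31.68 × 0.2788 = 8.8324 in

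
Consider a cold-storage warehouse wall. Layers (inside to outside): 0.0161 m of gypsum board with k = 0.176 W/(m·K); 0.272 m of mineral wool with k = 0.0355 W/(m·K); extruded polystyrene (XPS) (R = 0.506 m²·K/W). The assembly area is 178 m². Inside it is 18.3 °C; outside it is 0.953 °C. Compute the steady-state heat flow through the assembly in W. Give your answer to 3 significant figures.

374 W

0.0161/0.176 = 0.09148
0.272/0.0355 = 7.662
R_total = 0.09148 + 7.662 + 0.506 = 8.259 m²·K/W
Q = A·ΔT/R = 178 × (18.3 − 0.953) / 8.259 = 373.8 W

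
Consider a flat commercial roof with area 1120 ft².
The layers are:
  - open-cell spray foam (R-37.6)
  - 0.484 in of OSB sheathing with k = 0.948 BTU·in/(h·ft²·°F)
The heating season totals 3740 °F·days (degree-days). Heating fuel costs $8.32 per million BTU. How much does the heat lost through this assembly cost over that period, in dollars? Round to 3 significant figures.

21.9 dollars

0.484/0.948 = 0.5105
R_total = 37.6 + 0.5105 = 38.11 ft²·°F·h/BTU
E = A × HDD × 24 / R = 1120 × 3740 × 24 / 38.11 = 2638000 BTU
Cost = 2638000/10⁶ × 8.32 = $21.95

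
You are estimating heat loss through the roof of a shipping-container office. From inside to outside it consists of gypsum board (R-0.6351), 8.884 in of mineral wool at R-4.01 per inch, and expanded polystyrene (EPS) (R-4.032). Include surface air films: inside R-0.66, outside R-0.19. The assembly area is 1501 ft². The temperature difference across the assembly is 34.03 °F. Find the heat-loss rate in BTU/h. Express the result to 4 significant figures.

1242 BTU/h

8.884 × 4.01 = 35.625
R_total = 0.66 + 0.6351 + 35.625 + 4.032 + 0.19 = 41.142 ft²·°F·h/BTU
Q = A·ΔT/R = 1501 × 34.03 / 41.142 = 1241.5 BTU/h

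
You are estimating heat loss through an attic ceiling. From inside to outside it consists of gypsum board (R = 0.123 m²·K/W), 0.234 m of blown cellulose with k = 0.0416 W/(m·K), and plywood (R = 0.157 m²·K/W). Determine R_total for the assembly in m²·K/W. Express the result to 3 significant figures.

0.234/0.0416 = 5.625
R_total = 0.123 + 5.625 + 0.157 = 5.905 m²·K/W

5.91 m²·K/W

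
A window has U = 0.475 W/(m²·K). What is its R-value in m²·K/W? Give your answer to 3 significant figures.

2.11 m²·K/W

R = 1/U = 1/0.475 = 2.105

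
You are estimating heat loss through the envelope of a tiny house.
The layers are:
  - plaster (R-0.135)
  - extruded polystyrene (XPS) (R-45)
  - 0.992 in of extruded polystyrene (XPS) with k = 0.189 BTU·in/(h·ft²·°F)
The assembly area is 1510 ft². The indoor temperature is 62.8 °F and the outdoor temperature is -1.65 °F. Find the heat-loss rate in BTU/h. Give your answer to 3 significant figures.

0.992/0.189 = 5.249
R_total = 0.135 + 45 + 5.249 = 50.38 ft²·°F·h/BTU
Q = A·ΔT/R = 1510 × (62.8 − (-1.65)) / 50.38 = 1932 BTU/h

1930 BTU/h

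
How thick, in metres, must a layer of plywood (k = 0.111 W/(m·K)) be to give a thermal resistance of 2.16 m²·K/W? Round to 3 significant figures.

L = R·k = 2.16 × 0.111 = 0.2398 m

0.240 m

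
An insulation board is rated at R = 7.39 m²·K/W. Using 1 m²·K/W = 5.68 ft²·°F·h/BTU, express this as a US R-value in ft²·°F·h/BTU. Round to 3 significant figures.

42.0 ft²·°F·h/BTU

R_US = 7.39 × 5.68 = 41.98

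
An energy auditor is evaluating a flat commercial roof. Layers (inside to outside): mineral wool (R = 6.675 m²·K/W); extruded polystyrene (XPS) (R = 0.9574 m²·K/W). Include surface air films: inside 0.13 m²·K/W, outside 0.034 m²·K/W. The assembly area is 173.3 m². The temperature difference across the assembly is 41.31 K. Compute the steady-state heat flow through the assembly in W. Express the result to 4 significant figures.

918.2 W

R_total = 0.13 + 6.675 + 0.9574 + 0.034 = 7.7964 m²·K/W
Q = A·ΔT/R = 173.3 × 41.31 / 7.7964 = 918.25 W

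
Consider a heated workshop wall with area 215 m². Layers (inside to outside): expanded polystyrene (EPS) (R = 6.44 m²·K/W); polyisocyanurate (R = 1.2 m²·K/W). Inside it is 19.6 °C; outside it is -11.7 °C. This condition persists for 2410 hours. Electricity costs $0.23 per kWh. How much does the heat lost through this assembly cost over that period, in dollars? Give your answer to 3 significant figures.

488 dollars

R_total = 6.44 + 1.2 = 7.64 m²·K/W
Q = 215 × (19.6 − (-11.7)) / 7.64 = 880.8 W
E = 880.8 W × 2410 h / 1000 = 2123 kWh
Cost = 2123 × 0.23 = $488.2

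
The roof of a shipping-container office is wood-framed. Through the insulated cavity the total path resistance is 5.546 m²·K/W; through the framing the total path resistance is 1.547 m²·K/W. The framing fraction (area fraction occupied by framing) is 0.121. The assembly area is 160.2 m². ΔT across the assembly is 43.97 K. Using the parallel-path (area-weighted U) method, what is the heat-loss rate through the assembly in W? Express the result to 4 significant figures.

U_eff = 0.879/5.546 + 0.121/1.547 = 0.15849 + 0.078216 = 0.23671
R_eff = 1/U_eff = 4.2246 m²·K/W
Q = 160.2 × 43.97 / 4.2246 = 1667.4 W

1667 W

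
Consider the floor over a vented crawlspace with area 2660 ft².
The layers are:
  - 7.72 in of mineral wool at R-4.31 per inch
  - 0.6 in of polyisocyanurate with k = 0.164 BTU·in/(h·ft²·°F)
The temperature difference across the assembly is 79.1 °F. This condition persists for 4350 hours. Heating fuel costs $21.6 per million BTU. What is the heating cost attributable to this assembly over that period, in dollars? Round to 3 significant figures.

7.72 × 4.31 = 33.27
0.6/0.164 = 3.659
R_total = 33.27 + 3.659 = 36.93 ft²·°F·h/BTU
Q = 2660 × 79.1 / 36.93 = 5697 BTU/h
E = 5697 × 4350 = 24780000 BTU
Cost = 24780000/10⁶ × 21.6 = $535.3

535 dollars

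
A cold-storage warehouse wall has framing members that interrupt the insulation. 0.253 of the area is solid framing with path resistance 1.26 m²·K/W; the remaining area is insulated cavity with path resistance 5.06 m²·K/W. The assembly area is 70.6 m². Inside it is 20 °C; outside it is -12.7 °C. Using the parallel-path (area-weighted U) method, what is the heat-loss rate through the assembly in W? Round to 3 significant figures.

804 W

U_eff = 0.747/5.06 + 0.253/1.26 = 0.1476 + 0.2008 = 0.3484
R_eff = 1/U_eff = 2.87 m²·K/W
Q = 70.6 × (20 − (-12.7)) / 2.87 = 804.4 W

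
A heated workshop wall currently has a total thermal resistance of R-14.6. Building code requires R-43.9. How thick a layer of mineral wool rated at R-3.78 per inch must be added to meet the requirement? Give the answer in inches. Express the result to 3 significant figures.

ΔR = 43.9 − 14.6 = 29.3 ft²·°F·h/BTU
L = ΔR / (R/in) = 29.3/3.78 = 7.751 in

7.75 in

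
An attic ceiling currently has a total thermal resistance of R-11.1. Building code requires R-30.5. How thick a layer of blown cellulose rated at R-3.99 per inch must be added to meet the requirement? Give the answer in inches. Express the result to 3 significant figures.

4.86 in

ΔR = 30.5 − 11.1 = 19.4 ft²·°F·h/BTU
L = ΔR / (R/in) = 19.4/3.99 = 4.862 in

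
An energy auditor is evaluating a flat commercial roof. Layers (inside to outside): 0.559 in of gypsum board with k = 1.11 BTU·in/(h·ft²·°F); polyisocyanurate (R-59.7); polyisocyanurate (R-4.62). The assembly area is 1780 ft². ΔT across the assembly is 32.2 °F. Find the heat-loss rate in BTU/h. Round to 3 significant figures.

0.559/1.11 = 0.5036
R_total = 0.5036 + 59.7 + 4.62 = 64.82 ft²·°F·h/BTU
Q = A·ΔT/R = 1780 × 32.2 / 64.82 = 884.2 BTU/h

884 BTU/h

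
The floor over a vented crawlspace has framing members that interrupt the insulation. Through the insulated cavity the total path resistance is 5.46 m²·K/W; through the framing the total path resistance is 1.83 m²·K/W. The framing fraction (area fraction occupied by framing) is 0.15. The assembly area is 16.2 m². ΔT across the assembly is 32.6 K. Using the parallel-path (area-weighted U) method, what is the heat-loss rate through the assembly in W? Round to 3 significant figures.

U_eff = 0.85/5.46 + 0.15/1.83 = 0.1557 + 0.08197 = 0.2376
R_eff = 1/U_eff = 4.208 m²·K/W
Q = 16.2 × 32.6 / 4.208 = 125.5 W

126 W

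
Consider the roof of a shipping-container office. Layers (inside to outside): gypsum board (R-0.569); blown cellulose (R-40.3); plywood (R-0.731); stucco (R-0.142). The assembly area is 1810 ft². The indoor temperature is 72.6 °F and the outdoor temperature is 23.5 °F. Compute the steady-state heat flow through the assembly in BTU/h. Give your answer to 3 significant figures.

2130 BTU/h

R_total = 0.569 + 40.3 + 0.731 + 0.142 = 41.74 ft²·°F·h/BTU
Q = A·ΔT/R = 1810 × (72.6 − 23.5) / 41.74 = 2129 BTU/h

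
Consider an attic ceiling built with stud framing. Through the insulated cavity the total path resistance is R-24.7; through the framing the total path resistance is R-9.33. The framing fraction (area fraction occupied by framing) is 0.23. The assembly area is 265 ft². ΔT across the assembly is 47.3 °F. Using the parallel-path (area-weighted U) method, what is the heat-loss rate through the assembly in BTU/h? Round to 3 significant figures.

700 BTU/h

U_eff = 0.77/24.7 + 0.23/9.33 = 0.03117 + 0.02465 = 0.05583
R_eff = 1/U_eff = 17.91 ft²·°F·h/BTU
Q = 265 × 47.3 / 17.91 = 699.7 BTU/h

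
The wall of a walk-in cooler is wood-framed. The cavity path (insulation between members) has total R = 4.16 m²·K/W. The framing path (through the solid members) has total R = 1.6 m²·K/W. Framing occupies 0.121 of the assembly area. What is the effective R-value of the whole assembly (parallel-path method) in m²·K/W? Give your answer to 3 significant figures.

U_eff = 0.879/4.16 + 0.121/1.6 = 0.2113 + 0.07562 = 0.2869
R_eff = 1/U_eff = 3.485 m²·K/W

3.49 m²·K/W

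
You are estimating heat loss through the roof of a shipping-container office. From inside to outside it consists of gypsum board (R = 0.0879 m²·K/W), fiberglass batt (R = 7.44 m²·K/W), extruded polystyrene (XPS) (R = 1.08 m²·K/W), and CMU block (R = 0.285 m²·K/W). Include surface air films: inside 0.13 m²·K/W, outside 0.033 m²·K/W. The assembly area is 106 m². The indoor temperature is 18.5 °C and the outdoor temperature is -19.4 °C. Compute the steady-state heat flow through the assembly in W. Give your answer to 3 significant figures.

R_total = 0.13 + 0.0879 + 7.44 + 1.08 + 0.285 + 0.033 = 9.056 m²·K/W
Q = A·ΔT/R = 106 × (18.5 − (-19.4)) / 9.056 = 443.6 W

444 W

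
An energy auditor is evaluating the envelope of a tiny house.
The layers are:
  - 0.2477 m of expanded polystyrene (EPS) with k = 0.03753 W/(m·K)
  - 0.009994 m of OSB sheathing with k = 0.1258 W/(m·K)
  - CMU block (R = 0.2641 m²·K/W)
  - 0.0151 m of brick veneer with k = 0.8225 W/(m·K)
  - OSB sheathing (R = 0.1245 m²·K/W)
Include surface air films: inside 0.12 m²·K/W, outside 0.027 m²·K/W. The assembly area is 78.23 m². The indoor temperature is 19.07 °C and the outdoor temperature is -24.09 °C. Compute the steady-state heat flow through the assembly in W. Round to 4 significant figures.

0.2477/0.03753 = 6.6001
0.009994/0.1258 = 0.079444
0.0151/0.8225 = 0.018359
R_total = 0.12 + 6.6001 + 0.079444 + 0.2641 + 0.018359 + 0.1245 + 0.027 = 7.2335 m²·K/W
Q = A·ΔT/R = 78.23 × (19.07 − (-24.09)) / 7.2335 = 466.78 W

466.8 W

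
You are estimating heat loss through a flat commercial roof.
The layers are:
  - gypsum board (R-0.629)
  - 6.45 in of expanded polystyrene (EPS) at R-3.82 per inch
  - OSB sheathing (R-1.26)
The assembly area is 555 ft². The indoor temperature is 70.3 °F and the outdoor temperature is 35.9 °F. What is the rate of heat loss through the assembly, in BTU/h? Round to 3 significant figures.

6.45 × 3.82 = 24.64
R_total = 0.629 + 24.64 + 1.26 = 26.53 ft²·°F·h/BTU
Q = A·ΔT/R = 555 × (70.3 − 35.9) / 26.53 = 719.7 BTU/h

720 BTU/h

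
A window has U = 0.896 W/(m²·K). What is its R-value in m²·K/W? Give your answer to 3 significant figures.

R = 1/U = 1/0.896 = 1.116

1.12 m²·K/W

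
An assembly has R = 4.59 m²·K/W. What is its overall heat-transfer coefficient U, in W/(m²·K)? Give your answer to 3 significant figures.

0.218 W/(m²·K)

U = 1/R = 1/4.59 = 0.2179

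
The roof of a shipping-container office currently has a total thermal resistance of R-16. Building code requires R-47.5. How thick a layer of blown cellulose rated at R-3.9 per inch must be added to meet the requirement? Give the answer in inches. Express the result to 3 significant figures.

ΔR = 47.5 − 16 = 31.5 ft²·°F·h/BTU
L = ΔR / (R/in) = 31.5/3.9 = 8.077 in

8.08 in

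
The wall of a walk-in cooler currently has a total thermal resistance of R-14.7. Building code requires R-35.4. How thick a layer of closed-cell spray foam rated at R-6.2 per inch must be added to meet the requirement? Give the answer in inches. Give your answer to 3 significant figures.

3.34 in

ΔR = 35.4 − 14.7 = 20.7 ft²·°F·h/BTU
L = ΔR / (R/in) = 20.7/6.2 = 3.339 in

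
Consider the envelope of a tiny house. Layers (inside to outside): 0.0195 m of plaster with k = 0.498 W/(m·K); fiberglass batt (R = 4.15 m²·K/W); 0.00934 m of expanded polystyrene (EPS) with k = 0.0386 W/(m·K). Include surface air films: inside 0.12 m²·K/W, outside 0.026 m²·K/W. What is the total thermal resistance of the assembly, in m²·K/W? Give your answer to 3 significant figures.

0.0195/0.498 = 0.03916
0.00934/0.0386 = 0.242
R_total = 0.12 + 0.03916 + 4.15 + 0.242 + 0.026 = 4.577 m²·K/W

4.58 m²·K/W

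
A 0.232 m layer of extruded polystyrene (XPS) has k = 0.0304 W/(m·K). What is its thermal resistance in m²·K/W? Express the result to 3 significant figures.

7.63 m²·K/W

R = L/k = 0.232/0.0304 = 7.632 m²·K/W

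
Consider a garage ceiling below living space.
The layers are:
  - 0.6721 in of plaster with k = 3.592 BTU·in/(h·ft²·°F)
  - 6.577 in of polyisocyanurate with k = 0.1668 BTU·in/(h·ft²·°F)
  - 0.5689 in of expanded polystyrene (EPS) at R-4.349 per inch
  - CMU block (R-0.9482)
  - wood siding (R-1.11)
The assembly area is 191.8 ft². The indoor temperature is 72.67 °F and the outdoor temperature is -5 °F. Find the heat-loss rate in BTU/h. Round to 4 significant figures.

337.4 BTU/h

0.6721/3.592 = 0.18711
6.577/0.1668 = 39.43
0.5689 × 4.349 = 2.4741
R_total = 0.18711 + 39.43 + 2.4741 + 0.9482 + 1.11 = 44.15 ft²·°F·h/BTU
Q = A·ΔT/R = 191.8 × (72.67 − (-5)) / 44.15 = 337.42 BTU/h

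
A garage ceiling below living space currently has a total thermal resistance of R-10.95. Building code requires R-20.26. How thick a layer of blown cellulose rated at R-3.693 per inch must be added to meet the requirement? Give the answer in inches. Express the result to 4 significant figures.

ΔR = 20.26 − 10.95 = 9.31 ft²·°F·h/BTU
L = ΔR / (R/in) = 9.31/3.693 = 2.521 in

2.521 in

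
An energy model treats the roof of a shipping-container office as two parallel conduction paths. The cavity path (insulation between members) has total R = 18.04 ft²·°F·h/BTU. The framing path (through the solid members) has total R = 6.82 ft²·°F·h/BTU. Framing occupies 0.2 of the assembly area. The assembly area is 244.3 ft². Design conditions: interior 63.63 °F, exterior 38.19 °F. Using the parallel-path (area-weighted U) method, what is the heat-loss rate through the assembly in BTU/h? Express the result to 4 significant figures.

457.9 BTU/h

U_eff = 0.8/18.04 + 0.2/6.82 = 0.044346 + 0.029326 = 0.073671
R_eff = 1/U_eff = 13.574 ft²·°F·h/BTU
Q = 244.3 × (63.63 − 38.19) / 13.574 = 457.87 BTU/h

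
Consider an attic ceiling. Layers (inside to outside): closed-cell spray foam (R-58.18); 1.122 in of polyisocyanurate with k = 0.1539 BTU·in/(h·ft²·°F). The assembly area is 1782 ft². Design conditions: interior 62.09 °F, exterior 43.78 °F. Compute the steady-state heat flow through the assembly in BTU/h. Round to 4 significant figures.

498.4 BTU/h

1.122/0.1539 = 7.2904
R_total = 58.18 + 7.2904 = 65.47 ft²·°F·h/BTU
Q = A·ΔT/R = 1782 × (62.09 − 43.78) / 65.47 = 498.37 BTU/h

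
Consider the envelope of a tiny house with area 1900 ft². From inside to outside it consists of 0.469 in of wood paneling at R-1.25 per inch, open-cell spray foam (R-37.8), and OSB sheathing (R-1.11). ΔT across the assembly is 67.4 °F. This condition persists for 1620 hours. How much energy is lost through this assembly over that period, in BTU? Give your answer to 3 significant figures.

0.469 × 1.25 = 0.5862
R_total = 0.5862 + 37.8 + 1.11 = 39.5 ft²·°F·h/BTU
Q = 1900 × 67.4 / 39.5 = 3242 BTU/h
E = 3242 × 1620 = 5253000 BTU

5250000 BTU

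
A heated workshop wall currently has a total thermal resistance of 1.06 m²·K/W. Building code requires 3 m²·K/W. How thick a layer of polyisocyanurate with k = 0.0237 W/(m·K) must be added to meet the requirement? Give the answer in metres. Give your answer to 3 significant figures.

ΔR = 3 − 1.06 = 1.94 m²·K/W
L = ΔR × k = 1.94 × 0.0237 = 0.04598 m

0.0460 m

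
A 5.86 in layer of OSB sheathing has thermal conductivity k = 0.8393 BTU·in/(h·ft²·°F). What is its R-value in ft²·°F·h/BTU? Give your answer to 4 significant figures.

R = L/k = 5.86/0.8393 = 6.982 ft²·°F·h/BTU

6.982 ft²·°F·h/BTU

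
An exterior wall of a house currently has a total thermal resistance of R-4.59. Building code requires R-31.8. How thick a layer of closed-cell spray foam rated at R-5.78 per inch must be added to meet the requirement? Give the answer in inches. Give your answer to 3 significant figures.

4.71 in

ΔR = 31.8 − 4.59 = 27.21 ft²·°F·h/BTU
L = ΔR / (R/in) = 27.21/5.78 = 4.708 in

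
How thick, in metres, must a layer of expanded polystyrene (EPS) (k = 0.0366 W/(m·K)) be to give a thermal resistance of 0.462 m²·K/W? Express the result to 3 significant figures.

L = R·k = 0.462 × 0.0366 = 0.01691 m

0.0169 m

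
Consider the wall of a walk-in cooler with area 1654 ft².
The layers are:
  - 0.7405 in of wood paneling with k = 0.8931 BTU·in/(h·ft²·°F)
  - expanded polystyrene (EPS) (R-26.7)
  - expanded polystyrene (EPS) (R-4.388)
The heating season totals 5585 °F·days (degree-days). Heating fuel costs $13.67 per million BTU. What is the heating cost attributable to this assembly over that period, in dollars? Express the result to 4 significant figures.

94.95 dollars

0.7405/0.8931 = 0.82913
R_total = 0.82913 + 26.7 + 4.388 = 31.917 ft²·°F·h/BTU
E = A × HDD × 24 / R = 1654 × 5585 × 24 / 31.917 = 6946200 BTU
Cost = 6946200/10⁶ × 13.67 = $94.954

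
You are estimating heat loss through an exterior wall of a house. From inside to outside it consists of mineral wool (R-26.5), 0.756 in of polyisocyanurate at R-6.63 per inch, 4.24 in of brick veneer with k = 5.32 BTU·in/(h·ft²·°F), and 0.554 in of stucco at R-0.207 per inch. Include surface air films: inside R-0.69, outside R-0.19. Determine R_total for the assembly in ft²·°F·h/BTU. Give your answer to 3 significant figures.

33.3 ft²·°F·h/BTU

0.756 × 6.63 = 5.012
4.24/5.32 = 0.797
0.554 × 0.207 = 0.1147
R_total = 0.69 + 26.5 + 5.012 + 0.797 + 0.1147 + 0.19 = 33.3 ft²·°F·h/BTU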